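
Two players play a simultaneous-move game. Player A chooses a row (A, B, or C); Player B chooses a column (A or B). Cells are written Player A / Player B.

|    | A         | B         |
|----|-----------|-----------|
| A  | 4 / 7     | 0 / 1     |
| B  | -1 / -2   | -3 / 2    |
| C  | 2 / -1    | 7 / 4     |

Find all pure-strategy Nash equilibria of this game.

Check mutual best responses: a cell is a NE iff neither player can gain by unilaterally deviating.
Player A's best responses — vs A: A (payoff 4); vs B: C (payoff 7).
Player B's best responses — vs A: A (payoff 7); vs B: B (payoff 2); vs C: B (payoff 4).
Mutual best responses occur at (A, A) and (C, B); at each, neither player gains by switching.

(A, A) and (C, B)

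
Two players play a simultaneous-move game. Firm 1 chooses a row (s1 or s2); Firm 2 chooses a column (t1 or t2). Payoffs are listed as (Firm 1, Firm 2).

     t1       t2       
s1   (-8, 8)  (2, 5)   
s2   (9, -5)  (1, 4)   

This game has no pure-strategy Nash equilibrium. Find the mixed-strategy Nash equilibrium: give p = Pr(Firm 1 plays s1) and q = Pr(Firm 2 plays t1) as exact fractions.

Each player's mixing probability is pinned down by making the *other* player indifferent.
Firm 2 indifferent between t1 and t2: p·8 + (1−p)·(-5) = p·5 + (1−p)·4 ⟹ (-5) + 13p = 4 + 1p ⟹ p = 3/4.
Firm 1 indifferent between s1 and s2: q·(-8) + (1−q)·2 = q·9 + (1−q)·1 ⟹ 2 + (-10)q = 1 + 8q ⟹ q = 1/18.

p = 3/4, q = 1/18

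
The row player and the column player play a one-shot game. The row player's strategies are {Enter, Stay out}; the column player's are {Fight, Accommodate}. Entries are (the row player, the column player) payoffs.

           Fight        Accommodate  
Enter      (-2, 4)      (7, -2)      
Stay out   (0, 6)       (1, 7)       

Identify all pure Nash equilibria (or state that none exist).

None

Check mutual best responses: a cell is a NE iff neither player can gain by unilaterally deviating.
The row player's best responses — vs Fight: Stay out (payoff 0); vs Accommodate: Enter (payoff 7).
The column player's best responses — vs Enter: Fight (payoff 4); vs Stay out: Accommodate (payoff 7).
No cell has both players best-responding. For instance, the row player's best reply to Fight is Stay out, but against Stay out the column player prefers Accommodate over Fight.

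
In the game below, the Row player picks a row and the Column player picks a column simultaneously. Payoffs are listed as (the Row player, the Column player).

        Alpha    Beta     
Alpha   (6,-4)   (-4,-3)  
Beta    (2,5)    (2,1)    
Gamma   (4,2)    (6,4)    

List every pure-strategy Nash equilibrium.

(Gamma, Beta)

Find each player's best response to every opponent strategy; NE are the intersections.
The Row player's best responses — vs Alpha: Alpha (payoff 6); vs Beta: Gamma (payoff 6).
The Column player's best responses — vs Alpha: Beta (payoff -3); vs Beta: Alpha (payoff 5); vs Gamma: Beta (payoff 4).
The only mutual best response is (Gamma, Beta); neither player gains by switching there.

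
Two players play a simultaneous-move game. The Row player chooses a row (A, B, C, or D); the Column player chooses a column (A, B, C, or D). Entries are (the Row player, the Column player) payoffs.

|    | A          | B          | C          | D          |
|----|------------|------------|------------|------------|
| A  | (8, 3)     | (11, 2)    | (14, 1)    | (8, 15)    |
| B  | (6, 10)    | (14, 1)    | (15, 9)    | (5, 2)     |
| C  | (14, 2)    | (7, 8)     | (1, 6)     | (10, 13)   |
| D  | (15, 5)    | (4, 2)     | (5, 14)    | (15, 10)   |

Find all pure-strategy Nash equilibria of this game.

Find each player's best response to every opponent strategy; NE are the intersections.
The Row player's best responses — vs A: D (payoff 15); vs B: B (payoff 14); vs C: B (payoff 15); vs D: D (payoff 15).
The Column player's best responses — vs A: D (payoff 15); vs B: A (payoff 10); vs C: D (payoff 13); vs D: C (payoff 14).
No cell has both players best-responding. For instance, the Row player's best reply to B is B, but against B the Column player prefers A over B.

No pure-strategy Nash equilibrium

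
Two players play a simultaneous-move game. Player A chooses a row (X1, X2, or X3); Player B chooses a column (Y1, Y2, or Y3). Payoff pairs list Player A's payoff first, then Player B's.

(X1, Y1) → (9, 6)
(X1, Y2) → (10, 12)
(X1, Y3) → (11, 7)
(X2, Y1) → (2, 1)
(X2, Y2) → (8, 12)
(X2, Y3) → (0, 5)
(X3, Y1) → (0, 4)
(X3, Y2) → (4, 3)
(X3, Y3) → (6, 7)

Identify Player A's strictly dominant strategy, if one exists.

X1

A strategy is strictly dominant if it gives Player A a strictly higher payoff than every other strategy, against every choice by the opponent.
X1 strictly dominates: vs Y1: 9 > each of {2, 0}; vs Y2: 10 > each of {8, 4}; vs Y3: 11 > each of {0, 6}.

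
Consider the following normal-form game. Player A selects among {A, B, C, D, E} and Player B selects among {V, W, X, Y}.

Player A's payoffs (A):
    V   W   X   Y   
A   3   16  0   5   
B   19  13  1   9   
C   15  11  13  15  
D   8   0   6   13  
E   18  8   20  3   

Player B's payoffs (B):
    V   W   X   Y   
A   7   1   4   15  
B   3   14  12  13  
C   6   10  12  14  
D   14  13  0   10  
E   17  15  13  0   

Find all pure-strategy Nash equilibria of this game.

(C, Y)

Check mutual best responses: a cell is a NE iff neither player can gain by unilaterally deviating.
Player A's best responses — vs V: B (payoff 19); vs W: A (payoff 16); vs X: E (payoff 20); vs Y: C (payoff 15).
Player B's best responses — vs A: Y (payoff 15); vs B: W (payoff 14); vs C: Y (payoff 14); vs D: V (payoff 14); vs E: V (payoff 17).
The only mutual best response is (C, Y); neither player gains by switching there.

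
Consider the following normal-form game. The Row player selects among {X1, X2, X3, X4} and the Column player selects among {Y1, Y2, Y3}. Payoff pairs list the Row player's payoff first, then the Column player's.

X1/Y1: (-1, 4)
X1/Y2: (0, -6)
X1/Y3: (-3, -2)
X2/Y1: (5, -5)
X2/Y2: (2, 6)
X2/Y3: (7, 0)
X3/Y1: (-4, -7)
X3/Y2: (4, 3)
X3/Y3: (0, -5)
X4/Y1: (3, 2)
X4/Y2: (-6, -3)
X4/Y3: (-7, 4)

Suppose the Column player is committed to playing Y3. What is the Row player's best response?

X2

With the Column player fixed at Y3, the Row player's payoffs are: X1 → -3, X2 → 7, X3 → 0, X4 → -7.
The maximum is 7, achieved by X2.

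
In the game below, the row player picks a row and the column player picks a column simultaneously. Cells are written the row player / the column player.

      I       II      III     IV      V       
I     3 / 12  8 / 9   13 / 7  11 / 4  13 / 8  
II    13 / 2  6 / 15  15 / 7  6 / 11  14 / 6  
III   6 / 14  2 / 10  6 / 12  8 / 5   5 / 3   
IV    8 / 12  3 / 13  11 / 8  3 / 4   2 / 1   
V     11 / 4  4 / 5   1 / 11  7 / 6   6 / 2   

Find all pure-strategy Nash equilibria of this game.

No pure-strategy Nash equilibrium

Check mutual best responses: a cell is a NE iff neither player can gain by unilaterally deviating.
The row player's best responses — vs I: II (payoff 13); vs II: I (payoff 8); vs III: II (payoff 15); vs IV: I (payoff 11); vs V: II (payoff 14).
The column player's best responses — vs I: I (payoff 12); vs II: II (payoff 15); vs III: I (payoff 14); vs IV: II (payoff 13); vs V: III (payoff 11).
No cell has both players best-responding. For instance, the row player's best reply to III is II, but against II the column player prefers II over III.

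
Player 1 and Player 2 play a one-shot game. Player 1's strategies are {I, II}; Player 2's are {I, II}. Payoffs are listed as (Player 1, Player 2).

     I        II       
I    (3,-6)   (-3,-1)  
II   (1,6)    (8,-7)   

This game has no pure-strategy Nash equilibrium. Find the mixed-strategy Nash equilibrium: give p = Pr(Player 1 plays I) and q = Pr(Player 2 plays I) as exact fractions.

p = 13/18, q = 11/13

Each player's mixing probability is pinned down by making the *other* player indifferent.
Player 2 indifferent between I and II: p·(-6) + (1−p)·6 = p·(-1) + (1−p)·(-7) ⟹ 6 + (-12)p = (-7) + 6p ⟹ p = 13/18.
Player 1 indifferent between I and II: q·3 + (1−q)·(-3) = q·1 + (1−q)·8 ⟹ (-3) + 6q = 8 + (-7)q ⟹ q = 11/13.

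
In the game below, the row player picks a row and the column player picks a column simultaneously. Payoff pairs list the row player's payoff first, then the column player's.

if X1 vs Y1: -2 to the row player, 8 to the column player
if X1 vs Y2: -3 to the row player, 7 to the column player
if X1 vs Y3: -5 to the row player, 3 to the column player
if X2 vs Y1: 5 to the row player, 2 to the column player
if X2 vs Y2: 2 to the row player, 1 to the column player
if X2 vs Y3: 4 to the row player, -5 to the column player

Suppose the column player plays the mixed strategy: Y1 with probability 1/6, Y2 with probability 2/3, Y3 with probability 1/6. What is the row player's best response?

Compute the row player's expected payoff from each pure strategy against the given mix.
X1: (1/6)·(-2) + (2/3)·(-3) + (1/6)·(-5) = -19/6
X2: (1/6)·5 + (2/3)·2 + (1/6)·4 = 17/6
Highest expected payoff is 17/6, from X2.

X2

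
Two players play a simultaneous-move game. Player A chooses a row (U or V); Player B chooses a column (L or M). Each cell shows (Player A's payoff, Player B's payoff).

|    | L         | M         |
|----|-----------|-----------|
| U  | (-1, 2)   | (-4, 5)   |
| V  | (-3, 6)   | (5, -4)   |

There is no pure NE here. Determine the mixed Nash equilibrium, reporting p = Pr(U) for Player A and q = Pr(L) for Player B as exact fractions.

p = 10/13, q = 9/11

Each player's mixing probability is pinned down by making the *other* player indifferent.
Player B indifferent between L and M: p·2 + (1−p)·6 = p·5 + (1−p)·(-4) ⟹ 6 + (-4)p = (-4) + 9p ⟹ p = 10/13.
Player A indifferent between U and V: q·(-1) + (1−q)·(-4) = q·(-3) + (1−q)·5 ⟹ (-4) + 3q = 5 + (-8)q ⟹ q = 9/11.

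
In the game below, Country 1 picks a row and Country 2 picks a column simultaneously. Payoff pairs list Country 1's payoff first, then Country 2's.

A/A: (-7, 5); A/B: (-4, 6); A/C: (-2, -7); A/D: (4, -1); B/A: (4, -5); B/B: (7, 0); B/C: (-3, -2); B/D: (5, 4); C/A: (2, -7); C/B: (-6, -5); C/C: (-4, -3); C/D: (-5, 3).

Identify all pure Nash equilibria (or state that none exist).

A profile is a Nash equilibrium when each player is best-responding to the other.
Country 1's best responses — vs A: B (payoff 4); vs B: B (payoff 7); vs C: A (payoff -2); vs D: B (payoff 5).
Country 2's best responses — vs A: B (payoff 6); vs B: D (payoff 4); vs C: D (payoff 3).
The only mutual best response is (B, D); neither player gains by switching there.

(B, D)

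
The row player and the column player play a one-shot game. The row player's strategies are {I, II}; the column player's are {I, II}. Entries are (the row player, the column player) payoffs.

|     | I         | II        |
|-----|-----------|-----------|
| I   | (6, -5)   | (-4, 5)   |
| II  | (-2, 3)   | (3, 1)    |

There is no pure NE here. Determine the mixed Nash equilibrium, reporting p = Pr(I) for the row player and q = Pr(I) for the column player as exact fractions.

Each player's mixing probability is pinned down by making the *other* player indifferent.
The column player indifferent between I and II: p·(-5) + (1−p)·3 = p·5 + (1−p)·1 ⟹ 3 + (-8)p = 1 + 4p ⟹ p = 1/6.
The row player indifferent between I and II: q·6 + (1−q)·(-4) = q·(-2) + (1−q)·3 ⟹ (-4) + 10q = 3 + (-5)q ⟹ q = 7/15.

p = 1/6, q = 7/15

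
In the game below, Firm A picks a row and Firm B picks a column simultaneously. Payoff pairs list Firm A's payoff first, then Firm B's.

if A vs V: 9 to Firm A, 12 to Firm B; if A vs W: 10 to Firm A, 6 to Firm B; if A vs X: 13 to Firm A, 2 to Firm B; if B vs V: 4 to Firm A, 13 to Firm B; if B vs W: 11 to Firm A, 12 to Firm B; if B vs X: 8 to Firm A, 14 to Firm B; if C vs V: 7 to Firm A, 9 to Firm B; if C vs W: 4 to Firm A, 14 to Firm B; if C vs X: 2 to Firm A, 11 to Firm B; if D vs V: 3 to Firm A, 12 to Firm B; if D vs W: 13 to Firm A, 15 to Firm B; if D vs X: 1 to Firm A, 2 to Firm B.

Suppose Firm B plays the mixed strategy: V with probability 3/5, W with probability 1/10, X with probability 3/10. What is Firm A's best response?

A

Compute Firm A's expected payoff from each pure strategy against the given mix.
A: (3/5)·9 + (1/10)·10 + (3/10)·13 = 103/10
B: (3/5)·4 + (1/10)·11 + (3/10)·8 = 59/10
C: (3/5)·7 + (1/10)·4 + (3/10)·2 = 26/5
D: (3/5)·3 + (1/10)·13 + (3/10)·1 = 17/5
Highest expected payoff is 103/10, from A.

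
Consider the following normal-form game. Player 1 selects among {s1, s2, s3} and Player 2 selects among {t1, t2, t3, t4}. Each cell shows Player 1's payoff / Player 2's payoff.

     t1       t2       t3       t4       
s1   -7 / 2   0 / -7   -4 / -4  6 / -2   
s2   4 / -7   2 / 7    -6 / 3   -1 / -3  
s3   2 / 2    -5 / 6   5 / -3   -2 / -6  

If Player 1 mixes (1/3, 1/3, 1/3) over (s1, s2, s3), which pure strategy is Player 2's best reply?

t2

Compute Player 2's expected payoff from each pure strategy against the given mix.
t1: (1/3)·2 + (1/3)·(-7) + (1/3)·2 = -1
t2: (1/3)·(-7) + (1/3)·7 + (1/3)·6 = 2
t3: (1/3)·(-4) + (1/3)·3 + (1/3)·(-3) = -4/3
t4: (1/3)·(-2) + (1/3)·(-3) + (1/3)·(-6) = -11/3
Highest expected payoff is 2, from t2.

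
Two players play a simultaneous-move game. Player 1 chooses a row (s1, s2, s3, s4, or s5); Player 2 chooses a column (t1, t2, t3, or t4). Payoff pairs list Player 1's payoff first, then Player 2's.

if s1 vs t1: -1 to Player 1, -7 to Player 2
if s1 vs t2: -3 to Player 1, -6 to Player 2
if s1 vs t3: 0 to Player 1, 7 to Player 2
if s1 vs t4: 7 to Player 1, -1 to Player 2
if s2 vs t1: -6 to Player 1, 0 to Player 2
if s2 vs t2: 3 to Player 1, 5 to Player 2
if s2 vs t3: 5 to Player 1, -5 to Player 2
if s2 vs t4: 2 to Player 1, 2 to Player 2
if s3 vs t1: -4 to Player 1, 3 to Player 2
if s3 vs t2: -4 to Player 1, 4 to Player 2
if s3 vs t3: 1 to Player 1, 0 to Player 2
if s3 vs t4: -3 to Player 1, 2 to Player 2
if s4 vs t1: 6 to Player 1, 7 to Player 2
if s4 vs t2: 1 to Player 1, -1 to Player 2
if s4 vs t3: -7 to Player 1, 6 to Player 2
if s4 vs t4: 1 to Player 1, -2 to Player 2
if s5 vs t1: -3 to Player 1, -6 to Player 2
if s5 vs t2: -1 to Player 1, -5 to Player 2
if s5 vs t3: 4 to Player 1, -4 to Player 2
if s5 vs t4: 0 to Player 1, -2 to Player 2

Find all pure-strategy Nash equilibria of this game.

Check mutual best responses: a cell is a NE iff neither player can gain by unilaterally deviating.
Player 1's best responses — vs t1: s4 (payoff 6); vs t2: s2 (payoff 3); vs t3: s2 (payoff 5); vs t4: s1 (payoff 7).
Player 2's best responses — vs s1: t3 (payoff 7); vs s2: t2 (payoff 5); vs s3: t2 (payoff 4); vs s4: t1 (payoff 7); vs s5: t4 (payoff -2).
Mutual best responses occur at (s2, t2) and (s4, t1); at each, neither player gains by switching.

(s2, t2) and (s4, t1)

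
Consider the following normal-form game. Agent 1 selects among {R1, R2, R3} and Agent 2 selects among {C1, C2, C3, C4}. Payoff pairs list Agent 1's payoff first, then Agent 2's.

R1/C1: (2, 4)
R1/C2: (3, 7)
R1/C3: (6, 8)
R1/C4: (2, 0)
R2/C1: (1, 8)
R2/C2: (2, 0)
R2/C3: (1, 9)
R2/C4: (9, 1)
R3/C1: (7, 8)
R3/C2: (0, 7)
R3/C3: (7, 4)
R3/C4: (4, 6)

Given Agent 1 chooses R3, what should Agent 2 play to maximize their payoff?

C1

With Agent 1 fixed at R3, Agent 2's payoffs are: C1 → 8, C2 → 7, C3 → 4, C4 → 6.
The maximum is 8, achieved by C1.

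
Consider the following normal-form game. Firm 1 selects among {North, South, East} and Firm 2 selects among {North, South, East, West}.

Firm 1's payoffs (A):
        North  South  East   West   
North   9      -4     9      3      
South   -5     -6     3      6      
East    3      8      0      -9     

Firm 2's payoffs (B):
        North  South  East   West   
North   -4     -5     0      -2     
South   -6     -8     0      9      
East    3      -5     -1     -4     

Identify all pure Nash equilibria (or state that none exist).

(North, East) and (South, West)

Check mutual best responses: a cell is a NE iff neither player can gain by unilaterally deviating.
Firm 1's best responses — vs North: North (payoff 9); vs South: East (payoff 8); vs East: North (payoff 9); vs West: South (payoff 6).
Firm 2's best responses — vs North: East (payoff 0); vs South: West (payoff 9); vs East: North (payoff 3).
Mutual best responses occur at (North, East) and (South, West); at each, neither player gains by switching.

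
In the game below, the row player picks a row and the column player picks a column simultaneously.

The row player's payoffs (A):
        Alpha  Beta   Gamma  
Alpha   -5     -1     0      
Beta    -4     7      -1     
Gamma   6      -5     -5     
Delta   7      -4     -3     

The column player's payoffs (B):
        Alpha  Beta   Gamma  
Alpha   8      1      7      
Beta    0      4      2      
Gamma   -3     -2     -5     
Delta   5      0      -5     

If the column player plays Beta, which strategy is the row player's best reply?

Beta

With the column player fixed at Beta, the row player's payoffs are: Alpha → -1, Beta → 7, Gamma → -5, Delta → -4.
The maximum is 7, achieved by Beta.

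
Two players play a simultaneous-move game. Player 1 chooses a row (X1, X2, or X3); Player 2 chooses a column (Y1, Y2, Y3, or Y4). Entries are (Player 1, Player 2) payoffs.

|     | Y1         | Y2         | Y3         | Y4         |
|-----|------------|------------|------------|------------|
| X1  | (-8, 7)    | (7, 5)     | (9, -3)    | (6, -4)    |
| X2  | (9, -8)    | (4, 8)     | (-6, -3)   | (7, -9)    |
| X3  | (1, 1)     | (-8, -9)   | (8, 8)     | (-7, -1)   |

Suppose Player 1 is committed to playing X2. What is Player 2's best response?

Y2

With Player 1 fixed at X2, Player 2's payoffs are: Y1 → -8, Y2 → 8, Y3 → -3, Y4 → -9.
The maximum is 8, achieved by Y2.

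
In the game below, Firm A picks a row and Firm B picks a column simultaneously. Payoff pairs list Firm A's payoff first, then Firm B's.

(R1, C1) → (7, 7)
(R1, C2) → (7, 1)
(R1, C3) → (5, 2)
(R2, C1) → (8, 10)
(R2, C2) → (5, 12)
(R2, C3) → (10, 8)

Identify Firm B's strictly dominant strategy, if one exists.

Check whether one of Firm B's strategies beats all alternatives regardless of what the opponent does.
C1 is not dominant: against R2, C2 gives 12 > 10.
C2 is not dominant: against R1, C1 gives 7 > 1.
C3 is not dominant: against R1, C1 gives 7 > 2.
No single strategy is best against every opponent action.

No strictly dominant strategy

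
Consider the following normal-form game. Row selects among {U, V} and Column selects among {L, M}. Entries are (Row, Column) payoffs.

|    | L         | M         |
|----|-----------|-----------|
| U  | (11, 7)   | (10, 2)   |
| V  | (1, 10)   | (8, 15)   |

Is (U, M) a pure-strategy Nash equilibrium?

Holding Column at M: Row gets 10 from U, versus 8 from V. No profitable deviation for Row.
Holding Row at U: Column gets 2 from M but could get 7 by switching to L. Column has a profitable deviation.

No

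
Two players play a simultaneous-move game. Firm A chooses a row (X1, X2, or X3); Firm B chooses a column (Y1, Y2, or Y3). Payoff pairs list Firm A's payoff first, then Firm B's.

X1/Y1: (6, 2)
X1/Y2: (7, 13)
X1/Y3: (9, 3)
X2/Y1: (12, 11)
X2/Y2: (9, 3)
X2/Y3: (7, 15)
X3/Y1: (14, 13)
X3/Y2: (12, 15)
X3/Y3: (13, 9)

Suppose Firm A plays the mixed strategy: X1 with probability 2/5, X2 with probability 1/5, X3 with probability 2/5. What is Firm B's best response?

Y2

Compute Firm B's expected payoff from each pure strategy against the given mix.
Y1: (2/5)·2 + (1/5)·11 + (2/5)·13 = 41/5
Y2: (2/5)·13 + (1/5)·3 + (2/5)·15 = 59/5
Y3: (2/5)·3 + (1/5)·15 + (2/5)·9 = 39/5
Highest expected payoff is 59/5, from Y2.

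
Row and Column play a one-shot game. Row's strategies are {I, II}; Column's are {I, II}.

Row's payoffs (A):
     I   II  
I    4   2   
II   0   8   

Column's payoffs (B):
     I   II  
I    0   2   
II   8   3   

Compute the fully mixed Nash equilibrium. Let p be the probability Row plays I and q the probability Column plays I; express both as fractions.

p = 5/7, q = 3/5

In a mixed NE each player is indifferent between their pure strategies, so the opponent's mix sets the indifference.
Column indifferent between I and II: p·0 + (1−p)·8 = p·2 + (1−p)·3 ⟹ 8 + (-8)p = 3 + (-1)p ⟹ p = 5/7.
Row indifferent between I and II: q·4 + (1−q)·2 = q·0 + (1−q)·8 ⟹ 2 + 2q = 8 + (-8)q ⟹ q = 3/5.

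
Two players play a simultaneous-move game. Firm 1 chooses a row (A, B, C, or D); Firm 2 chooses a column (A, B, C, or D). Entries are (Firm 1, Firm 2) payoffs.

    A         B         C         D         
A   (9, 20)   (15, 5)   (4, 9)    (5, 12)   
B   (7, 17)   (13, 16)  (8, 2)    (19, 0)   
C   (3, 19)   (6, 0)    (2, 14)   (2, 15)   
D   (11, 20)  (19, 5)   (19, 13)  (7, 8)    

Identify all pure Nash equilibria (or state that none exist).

(D, A)

A profile is a Nash equilibrium when each player is best-responding to the other.
Firm 1's best responses — vs A: D (payoff 11); vs B: D (payoff 19); vs C: D (payoff 19); vs D: B (payoff 19).
Firm 2's best responses — vs A: A (payoff 20); vs B: A (payoff 17); vs C: A (payoff 19); vs D: A (payoff 20).
The only mutual best response is (D, A); neither player gains by switching there.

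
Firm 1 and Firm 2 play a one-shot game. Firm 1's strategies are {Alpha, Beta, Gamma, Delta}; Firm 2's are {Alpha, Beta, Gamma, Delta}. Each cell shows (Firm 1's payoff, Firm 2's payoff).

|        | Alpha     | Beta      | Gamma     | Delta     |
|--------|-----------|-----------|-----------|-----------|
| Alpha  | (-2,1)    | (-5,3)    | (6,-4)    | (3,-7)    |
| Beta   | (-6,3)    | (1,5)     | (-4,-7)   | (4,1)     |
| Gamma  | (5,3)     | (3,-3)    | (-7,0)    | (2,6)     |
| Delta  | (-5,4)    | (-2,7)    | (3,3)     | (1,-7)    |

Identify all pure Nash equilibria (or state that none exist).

No pure-strategy Nash equilibrium

Find each player's best response to every opponent strategy; NE are the intersections.
Firm 1's best responses — vs Alpha: Gamma (payoff 5); vs Beta: Gamma (payoff 3); vs Gamma: Alpha (payoff 6); vs Delta: Beta (payoff 4).
Firm 2's best responses — vs Alpha: Beta (payoff 3); vs Beta: Beta (payoff 5); vs Gamma: Delta (payoff 6); vs Delta: Beta (payoff 7).
No cell has both players best-responding. For instance, Firm 1's best reply to Alpha is Gamma, but against Gamma Firm 2 prefers Delta over Alpha.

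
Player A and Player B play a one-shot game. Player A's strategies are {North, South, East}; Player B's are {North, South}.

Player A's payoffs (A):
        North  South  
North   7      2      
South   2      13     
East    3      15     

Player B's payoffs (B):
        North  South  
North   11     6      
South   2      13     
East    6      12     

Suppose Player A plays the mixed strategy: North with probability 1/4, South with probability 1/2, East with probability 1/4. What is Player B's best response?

Compute Player B's expected payoff from each pure strategy against the given mix.
North: (1/4)·11 + (1/2)·2 + (1/4)·6 = 21/4
South: (1/4)·6 + (1/2)·13 + (1/4)·12 = 11
Highest expected payoff is 11, from South.

South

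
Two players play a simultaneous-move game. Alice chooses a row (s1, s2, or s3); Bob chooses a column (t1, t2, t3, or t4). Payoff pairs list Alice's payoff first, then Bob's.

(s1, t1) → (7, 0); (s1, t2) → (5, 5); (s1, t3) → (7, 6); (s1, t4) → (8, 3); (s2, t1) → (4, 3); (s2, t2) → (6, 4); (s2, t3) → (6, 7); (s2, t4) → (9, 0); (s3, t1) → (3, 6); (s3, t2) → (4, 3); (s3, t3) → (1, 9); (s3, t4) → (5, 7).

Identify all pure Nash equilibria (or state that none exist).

(s1, t3)

Check mutual best responses: a cell is a NE iff neither player can gain by unilaterally deviating.
Alice's best responses — vs t1: s1 (payoff 7); vs t2: s2 (payoff 6); vs t3: s1 (payoff 7); vs t4: s2 (payoff 9).
Bob's best responses — vs s1: t3 (payoff 6); vs s2: t3 (payoff 7); vs s3: t3 (payoff 9).
The only mutual best response is (s1, t3); neither player gains by switching there.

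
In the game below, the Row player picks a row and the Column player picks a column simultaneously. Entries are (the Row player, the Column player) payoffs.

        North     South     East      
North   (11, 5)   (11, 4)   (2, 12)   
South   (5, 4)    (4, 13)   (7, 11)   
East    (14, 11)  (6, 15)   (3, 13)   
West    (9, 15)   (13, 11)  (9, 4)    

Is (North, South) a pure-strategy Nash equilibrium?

No

Holding the Column player at South: the Row player gets 11 from North but could get 13 by switching to West. The Row player has a profitable deviation.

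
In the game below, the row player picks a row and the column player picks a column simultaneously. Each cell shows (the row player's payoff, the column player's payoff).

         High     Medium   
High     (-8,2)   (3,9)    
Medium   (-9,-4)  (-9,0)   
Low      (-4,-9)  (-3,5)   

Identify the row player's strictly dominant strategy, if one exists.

A strategy is strictly dominant if it gives the row player a strictly higher payoff than every other strategy, against every choice by the opponent.
High is not dominant: against High, Low gives -4 > -8.
Medium is not dominant: against High, High gives -8 > -9.
Low is not dominant: against Medium, High gives 3 > -3.
No single strategy is best against every opponent action.

No strictly dominant strategy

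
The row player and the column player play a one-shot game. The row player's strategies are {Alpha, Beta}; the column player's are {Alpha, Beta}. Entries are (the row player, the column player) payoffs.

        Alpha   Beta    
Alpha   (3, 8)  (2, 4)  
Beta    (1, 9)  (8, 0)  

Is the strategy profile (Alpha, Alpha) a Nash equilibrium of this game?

Holding the column player at Alpha: the row player gets 3 from Alpha, versus 1 from Beta. No profitable deviation for the row player.
Holding the row player at Alpha: the column player gets 8 from Alpha, versus 4 from Beta. No profitable deviation for the column player either.

Yes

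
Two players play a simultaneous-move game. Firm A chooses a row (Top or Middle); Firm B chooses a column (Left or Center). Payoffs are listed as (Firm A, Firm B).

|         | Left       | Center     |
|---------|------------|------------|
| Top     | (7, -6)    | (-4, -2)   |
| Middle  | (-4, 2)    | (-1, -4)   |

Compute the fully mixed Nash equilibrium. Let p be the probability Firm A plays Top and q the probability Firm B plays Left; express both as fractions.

p = 3/5, q = 3/14

In a mixed NE each player is indifferent between their pure strategies, so the opponent's mix sets the indifference.
Firm B indifferent between Left and Center: p·(-6) + (1−p)·2 = p·(-2) + (1−p)·(-4) ⟹ 2 + (-8)p = (-4) + 2p ⟹ p = 3/5.
Firm A indifferent between Top and Middle: q·7 + (1−q)·(-4) = q·(-4) + (1−q)·(-1) ⟹ (-4) + 11q = (-1) + (-3)q ⟹ q = 3/14.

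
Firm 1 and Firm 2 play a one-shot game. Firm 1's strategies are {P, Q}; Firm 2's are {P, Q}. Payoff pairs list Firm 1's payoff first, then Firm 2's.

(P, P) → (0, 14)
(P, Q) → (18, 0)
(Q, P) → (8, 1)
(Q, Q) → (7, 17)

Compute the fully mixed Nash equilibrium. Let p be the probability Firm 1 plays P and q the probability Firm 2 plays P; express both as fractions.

p = 8/15, q = 11/19

Each player's mixing probability is pinned down by making the *other* player indifferent.
Firm 2 indifferent between P and Q: p·14 + (1−p)·1 = p·0 + (1−p)·17 ⟹ 1 + 13p = 17 + (-17)p ⟹ p = 8/15.
Firm 1 indifferent between P and Q: q·0 + (1−q)·18 = q·8 + (1−q)·7 ⟹ 18 + (-18)q = 7 + 1q ⟹ q = 11/19.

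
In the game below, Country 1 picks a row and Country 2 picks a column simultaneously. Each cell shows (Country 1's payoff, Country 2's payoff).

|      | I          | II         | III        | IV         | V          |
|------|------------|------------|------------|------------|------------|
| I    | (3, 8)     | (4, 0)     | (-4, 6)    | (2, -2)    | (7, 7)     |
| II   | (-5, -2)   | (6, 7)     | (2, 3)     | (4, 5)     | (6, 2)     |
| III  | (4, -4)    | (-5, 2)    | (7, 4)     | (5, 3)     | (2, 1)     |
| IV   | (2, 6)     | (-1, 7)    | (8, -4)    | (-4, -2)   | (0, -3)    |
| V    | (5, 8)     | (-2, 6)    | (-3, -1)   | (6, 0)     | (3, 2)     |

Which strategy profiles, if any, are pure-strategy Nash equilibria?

Find each player's best response to every opponent strategy; NE are the intersections.
Country 1's best responses — vs I: V (payoff 5); vs II: II (payoff 6); vs III: IV (payoff 8); vs IV: V (payoff 6); vs V: I (payoff 7).
Country 2's best responses — vs I: I (payoff 8); vs II: II (payoff 7); vs III: III (payoff 4); vs IV: II (payoff 7); vs V: I (payoff 8).
Mutual best responses occur at (II, II) and (V, I); at each, neither player gains by switching.

(II, II) and (V, I)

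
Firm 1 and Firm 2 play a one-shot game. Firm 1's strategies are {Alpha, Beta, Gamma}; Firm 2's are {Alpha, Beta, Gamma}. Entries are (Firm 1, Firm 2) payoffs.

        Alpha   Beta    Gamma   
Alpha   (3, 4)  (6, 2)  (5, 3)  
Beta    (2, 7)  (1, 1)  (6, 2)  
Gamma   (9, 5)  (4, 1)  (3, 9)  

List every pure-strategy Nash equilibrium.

There is no pure-strategy Nash equilibrium

A profile is a Nash equilibrium when each player is best-responding to the other.
Firm 1's best responses — vs Alpha: Gamma (payoff 9); vs Beta: Alpha (payoff 6); vs Gamma: Beta (payoff 6).
Firm 2's best responses — vs Alpha: Alpha (payoff 4); vs Beta: Alpha (payoff 7); vs Gamma: Gamma (payoff 9).
No cell has both players best-responding. For instance, Firm 1's best reply to Alpha is Gamma, but against Gamma Firm 2 prefers Gamma over Alpha.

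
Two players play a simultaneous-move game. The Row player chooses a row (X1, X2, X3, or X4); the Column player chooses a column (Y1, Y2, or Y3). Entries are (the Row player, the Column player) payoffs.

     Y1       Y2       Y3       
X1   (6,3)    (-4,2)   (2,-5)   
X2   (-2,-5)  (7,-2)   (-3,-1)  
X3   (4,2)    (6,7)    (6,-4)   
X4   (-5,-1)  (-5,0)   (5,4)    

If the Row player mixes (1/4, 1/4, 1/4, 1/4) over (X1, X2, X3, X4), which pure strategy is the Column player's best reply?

Y2

Compute the Column player's expected payoff from each pure strategy against the given mix.
Y1: (1/4)·3 + (1/4)·(-5) + (1/4)·2 + (1/4)·(-1) = -1/4
Y2: (1/4)·2 + (1/4)·(-2) + (1/4)·7 + (1/4)·0 = 7/4
Y3: (1/4)·(-5) + (1/4)·(-1) + (1/4)·(-4) + (1/4)·4 = -3/2
Highest expected payoff is 7/4, from Y2.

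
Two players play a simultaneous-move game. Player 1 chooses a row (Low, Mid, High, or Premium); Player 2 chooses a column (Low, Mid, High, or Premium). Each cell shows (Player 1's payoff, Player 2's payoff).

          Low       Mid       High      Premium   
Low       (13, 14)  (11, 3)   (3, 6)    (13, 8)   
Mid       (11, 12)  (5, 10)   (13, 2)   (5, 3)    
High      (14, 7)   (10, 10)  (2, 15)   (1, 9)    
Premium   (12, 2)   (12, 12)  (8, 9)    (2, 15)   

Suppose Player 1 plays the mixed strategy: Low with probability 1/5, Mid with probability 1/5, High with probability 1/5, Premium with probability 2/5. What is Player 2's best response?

Premium

Compute Player 2's expected payoff from each pure strategy against the given mix.
Low: (1/5)·14 + (1/5)·12 + (1/5)·7 + (2/5)·2 = 37/5
Mid: (1/5)·3 + (1/5)·10 + (1/5)·10 + (2/5)·12 = 47/5
High: (1/5)·6 + (1/5)·2 + (1/5)·15 + (2/5)·9 = 41/5
Premium: (1/5)·8 + (1/5)·3 + (1/5)·9 + (2/5)·15 = 10
Highest expected payoff is 10, from Premium.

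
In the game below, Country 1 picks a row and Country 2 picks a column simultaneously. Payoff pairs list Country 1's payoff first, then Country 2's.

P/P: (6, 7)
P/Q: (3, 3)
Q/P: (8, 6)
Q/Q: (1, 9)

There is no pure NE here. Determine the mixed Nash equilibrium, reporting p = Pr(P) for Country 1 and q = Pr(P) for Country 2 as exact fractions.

p = 3/7, q = 1/2

Each player's mixing probability is pinned down by making the *other* player indifferent.
Country 2 indifferent between P and Q: p·7 + (1−p)·6 = p·3 + (1−p)·9 ⟹ 6 + 1p = 9 + (-6)p ⟹ p = 3/7.
Country 1 indifferent between P and Q: q·6 + (1−q)·3 = q·8 + (1−q)·1 ⟹ 3 + 3q = 1 + 7q ⟹ q = 1/2.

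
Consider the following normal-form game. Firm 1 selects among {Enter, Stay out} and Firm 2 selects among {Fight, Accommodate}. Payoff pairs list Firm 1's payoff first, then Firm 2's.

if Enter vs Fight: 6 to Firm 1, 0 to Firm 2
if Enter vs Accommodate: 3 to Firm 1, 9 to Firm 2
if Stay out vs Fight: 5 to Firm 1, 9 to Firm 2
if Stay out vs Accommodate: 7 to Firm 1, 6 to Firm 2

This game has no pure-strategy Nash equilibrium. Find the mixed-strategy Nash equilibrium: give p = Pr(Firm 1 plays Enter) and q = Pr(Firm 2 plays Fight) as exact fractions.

p = 1/4, q = 4/5

In a mixed NE each player is indifferent between their pure strategies, so the opponent's mix sets the indifference.
Firm 2 indifferent between Fight and Accommodate: p·0 + (1−p)·9 = p·9 + (1−p)·6 ⟹ 9 + (-9)p = 6 + 3p ⟹ p = 1/4.
Firm 1 indifferent between Enter and Stay out: q·6 + (1−q)·3 = q·5 + (1−q)·7 ⟹ 3 + 3q = 7 + (-2)q ⟹ q = 4/5.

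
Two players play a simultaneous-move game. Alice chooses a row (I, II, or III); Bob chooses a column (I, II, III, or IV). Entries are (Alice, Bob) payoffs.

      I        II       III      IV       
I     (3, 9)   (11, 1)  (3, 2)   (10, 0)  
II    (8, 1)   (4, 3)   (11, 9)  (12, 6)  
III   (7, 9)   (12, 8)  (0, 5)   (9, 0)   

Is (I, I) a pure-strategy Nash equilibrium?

Holding Bob at I: Alice gets 3 from I but could get 8 by switching to II. Alice has a profitable deviation.

No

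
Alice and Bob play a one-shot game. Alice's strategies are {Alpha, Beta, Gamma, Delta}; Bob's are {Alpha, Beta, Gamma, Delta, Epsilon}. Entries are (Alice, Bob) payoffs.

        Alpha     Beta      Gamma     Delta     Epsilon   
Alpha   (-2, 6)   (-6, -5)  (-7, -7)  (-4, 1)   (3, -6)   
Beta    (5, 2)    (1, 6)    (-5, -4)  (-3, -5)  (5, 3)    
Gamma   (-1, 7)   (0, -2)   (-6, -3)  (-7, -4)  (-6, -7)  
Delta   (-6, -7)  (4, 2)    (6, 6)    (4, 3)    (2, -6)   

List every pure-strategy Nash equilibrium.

Check mutual best responses: a cell is a NE iff neither player can gain by unilaterally deviating.
Alice's best responses — vs Alpha: Beta (payoff 5); vs Beta: Delta (payoff 4); vs Gamma: Delta (payoff 6); vs Delta: Delta (payoff 4); vs Epsilon: Beta (payoff 5).
Bob's best responses — vs Alpha: Alpha (payoff 6); vs Beta: Beta (payoff 6); vs Gamma: Alpha (payoff 7); vs Delta: Gamma (payoff 6).
The only mutual best response is (Delta, Gamma); neither player gains by switching there.

(Delta, Gamma)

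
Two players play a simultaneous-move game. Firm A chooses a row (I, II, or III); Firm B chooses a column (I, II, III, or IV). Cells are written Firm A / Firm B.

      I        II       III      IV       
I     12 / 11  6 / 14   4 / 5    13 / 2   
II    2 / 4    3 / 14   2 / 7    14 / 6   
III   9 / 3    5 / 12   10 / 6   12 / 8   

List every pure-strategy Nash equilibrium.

(I, II)

A profile is a Nash equilibrium when each player is best-responding to the other.
Firm A's best responses — vs I: I (payoff 12); vs II: I (payoff 6); vs III: III (payoff 10); vs IV: II (payoff 14).
Firm B's best responses — vs I: II (payoff 14); vs II: II (payoff 14); vs III: II (payoff 12).
The only mutual best response is (I, II); neither player gains by switching there.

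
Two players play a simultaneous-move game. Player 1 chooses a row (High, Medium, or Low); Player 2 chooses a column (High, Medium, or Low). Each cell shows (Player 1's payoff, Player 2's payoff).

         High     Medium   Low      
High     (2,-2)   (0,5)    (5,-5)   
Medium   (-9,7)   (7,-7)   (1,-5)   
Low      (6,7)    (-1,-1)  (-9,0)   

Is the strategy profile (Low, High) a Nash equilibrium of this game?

Holding Player 2 at High: Player 1 gets 6 from Low, versus 2 from High, -9 from Medium. No profitable deviation for Player 1.
Holding Player 1 at Low: Player 2 gets 7 from High, versus -1 from Medium, 0 from Low. No profitable deviation for Player 2 either.

Yes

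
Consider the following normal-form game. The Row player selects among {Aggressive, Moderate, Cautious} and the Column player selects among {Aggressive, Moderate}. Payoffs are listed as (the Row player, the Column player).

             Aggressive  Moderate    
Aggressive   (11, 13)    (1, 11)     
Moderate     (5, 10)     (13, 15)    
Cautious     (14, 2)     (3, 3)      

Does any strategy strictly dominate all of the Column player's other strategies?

No strictly dominant strategy

A strategy is strictly dominant if it gives the Column player a strictly higher payoff than every other strategy, against every choice by the opponent.
Aggressive is not dominant: against Moderate, Moderate gives 15 > 10.
Moderate is not dominant: against Aggressive, Aggressive gives 13 > 11.
No single strategy is best against every opponent action.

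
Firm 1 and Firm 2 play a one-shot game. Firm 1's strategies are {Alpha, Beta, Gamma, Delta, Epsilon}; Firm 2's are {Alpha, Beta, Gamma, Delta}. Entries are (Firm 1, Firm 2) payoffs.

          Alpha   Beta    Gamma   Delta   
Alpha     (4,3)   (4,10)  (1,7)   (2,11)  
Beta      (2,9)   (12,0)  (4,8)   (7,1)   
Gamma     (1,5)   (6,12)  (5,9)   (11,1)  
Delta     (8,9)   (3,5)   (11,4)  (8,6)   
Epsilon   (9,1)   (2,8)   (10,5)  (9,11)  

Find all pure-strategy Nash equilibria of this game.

None

Check mutual best responses: a cell is a NE iff neither player can gain by unilaterally deviating.
Firm 1's best responses — vs Alpha: Epsilon (payoff 9); vs Beta: Beta (payoff 12); vs Gamma: Delta (payoff 11); vs Delta: Gamma (payoff 11).
Firm 2's best responses — vs Alpha: Delta (payoff 11); vs Beta: Alpha (payoff 9); vs Gamma: Beta (payoff 12); vs Delta: Alpha (payoff 9); vs Epsilon: Delta (payoff 11).
No cell has both players best-responding. For instance, Firm 1's best reply to Delta is Gamma, but against Gamma Firm 2 prefers Beta over Delta.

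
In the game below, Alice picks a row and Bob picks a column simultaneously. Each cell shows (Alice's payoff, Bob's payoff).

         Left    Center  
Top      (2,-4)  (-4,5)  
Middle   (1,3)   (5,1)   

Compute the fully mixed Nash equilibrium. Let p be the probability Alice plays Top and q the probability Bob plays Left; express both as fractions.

p = 2/11, q = 9/10

In a mixed NE each player is indifferent between their pure strategies, so the opponent's mix sets the indifference.
Bob indifferent between Left and Center: p·(-4) + (1−p)·3 = p·5 + (1−p)·1 ⟹ 3 + (-7)p = 1 + 4p ⟹ p = 2/11.
Alice indifferent between Top and Middle: q·2 + (1−q)·(-4) = q·1 + (1−q)·5 ⟹ (-4) + 6q = 5 + (-4)q ⟹ q = 9/10.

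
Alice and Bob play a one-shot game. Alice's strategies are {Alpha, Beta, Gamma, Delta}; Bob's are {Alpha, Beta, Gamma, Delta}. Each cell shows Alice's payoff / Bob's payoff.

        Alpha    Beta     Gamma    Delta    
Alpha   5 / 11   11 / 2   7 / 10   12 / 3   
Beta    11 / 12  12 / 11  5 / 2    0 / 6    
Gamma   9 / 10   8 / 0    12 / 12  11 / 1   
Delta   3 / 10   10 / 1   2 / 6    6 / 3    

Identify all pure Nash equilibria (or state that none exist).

A profile is a Nash equilibrium when each player is best-responding to the other.
Alice's best responses — vs Alpha: Beta (payoff 11); vs Beta: Beta (payoff 12); vs Gamma: Gamma (payoff 12); vs Delta: Alpha (payoff 12).
Bob's best responses — vs Alpha: Alpha (payoff 11); vs Beta: Alpha (payoff 12); vs Gamma: Gamma (payoff 12); vs Delta: Alpha (payoff 10).
Mutual best responses occur at (Beta, Alpha) and (Gamma, Gamma); at each, neither player gains by switching.

(Beta, Alpha) and (Gamma, Gamma)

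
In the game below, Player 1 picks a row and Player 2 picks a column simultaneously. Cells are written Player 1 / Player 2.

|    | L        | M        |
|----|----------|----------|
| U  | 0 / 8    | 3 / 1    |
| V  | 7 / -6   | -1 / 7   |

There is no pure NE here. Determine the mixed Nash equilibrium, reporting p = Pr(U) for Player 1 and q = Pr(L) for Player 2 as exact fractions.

Each player's mixing probability is pinned down by making the *other* player indifferent.
Player 2 indifferent between L and M: p·8 + (1−p)·(-6) = p·1 + (1−p)·7 ⟹ (-6) + 14p = 7 + (-6)p ⟹ p = 13/20.
Player 1 indifferent between U and V: q·0 + (1−q)·3 = q·7 + (1−q)·(-1) ⟹ 3 + (-3)q = (-1) + 8q ⟹ q = 4/11.

p = 13/20, q = 4/11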